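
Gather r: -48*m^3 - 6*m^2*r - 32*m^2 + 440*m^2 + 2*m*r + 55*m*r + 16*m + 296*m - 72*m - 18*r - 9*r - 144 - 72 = -48*m^3 + 408*m^2 + 240*m + r*(-6*m^2 + 57*m - 27) - 216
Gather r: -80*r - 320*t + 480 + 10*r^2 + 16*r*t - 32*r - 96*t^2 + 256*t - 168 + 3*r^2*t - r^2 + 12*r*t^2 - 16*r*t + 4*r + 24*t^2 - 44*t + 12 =r^2*(3*t + 9) + r*(12*t^2 - 108) - 72*t^2 - 108*t + 324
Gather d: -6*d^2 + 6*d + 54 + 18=-6*d^2 + 6*d + 72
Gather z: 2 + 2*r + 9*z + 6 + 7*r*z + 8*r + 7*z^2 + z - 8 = 10*r + 7*z^2 + z*(7*r + 10)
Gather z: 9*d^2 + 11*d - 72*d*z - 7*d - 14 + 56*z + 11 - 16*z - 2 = 9*d^2 + 4*d + z*(40 - 72*d) - 5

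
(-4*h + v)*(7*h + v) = -28*h^2 + 3*h*v + v^2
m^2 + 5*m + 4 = (m + 1)*(m + 4)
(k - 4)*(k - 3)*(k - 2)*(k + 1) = k^4 - 8*k^3 + 17*k^2 + 2*k - 24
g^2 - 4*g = g*(g - 4)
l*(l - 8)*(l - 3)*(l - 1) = l^4 - 12*l^3 + 35*l^2 - 24*l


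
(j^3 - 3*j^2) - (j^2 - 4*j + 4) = j^3 - 4*j^2 + 4*j - 4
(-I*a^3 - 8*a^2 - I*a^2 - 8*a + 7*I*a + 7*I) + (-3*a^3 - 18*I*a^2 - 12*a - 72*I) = -3*a^3 - I*a^3 - 8*a^2 - 19*I*a^2 - 20*a + 7*I*a - 65*I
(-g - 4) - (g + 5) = -2*g - 9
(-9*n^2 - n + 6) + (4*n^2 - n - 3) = -5*n^2 - 2*n + 3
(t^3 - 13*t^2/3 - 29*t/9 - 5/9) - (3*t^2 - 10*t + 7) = t^3 - 22*t^2/3 + 61*t/9 - 68/9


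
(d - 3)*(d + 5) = d^2 + 2*d - 15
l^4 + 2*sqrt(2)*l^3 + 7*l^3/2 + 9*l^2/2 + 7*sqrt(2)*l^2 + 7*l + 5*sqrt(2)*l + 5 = (l + 1)*(l + 5/2)*(l + sqrt(2))^2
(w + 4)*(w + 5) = w^2 + 9*w + 20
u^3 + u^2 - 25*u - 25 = (u - 5)*(u + 1)*(u + 5)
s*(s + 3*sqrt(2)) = s^2 + 3*sqrt(2)*s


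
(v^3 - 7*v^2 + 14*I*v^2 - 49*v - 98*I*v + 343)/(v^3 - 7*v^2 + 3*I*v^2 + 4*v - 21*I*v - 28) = (v^2 + 14*I*v - 49)/(v^2 + 3*I*v + 4)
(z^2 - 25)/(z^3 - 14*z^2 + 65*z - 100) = (z + 5)/(z^2 - 9*z + 20)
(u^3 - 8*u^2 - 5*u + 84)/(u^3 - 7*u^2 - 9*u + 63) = (u - 4)/(u - 3)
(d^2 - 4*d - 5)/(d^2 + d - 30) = (d + 1)/(d + 6)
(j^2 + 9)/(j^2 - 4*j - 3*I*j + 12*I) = (j + 3*I)/(j - 4)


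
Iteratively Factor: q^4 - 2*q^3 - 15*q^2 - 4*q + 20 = (q + 2)*(q^3 - 4*q^2 - 7*q + 10) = (q + 2)^2*(q^2 - 6*q + 5) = (q - 1)*(q + 2)^2*(q - 5)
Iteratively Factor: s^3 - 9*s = (s + 3)*(s^2 - 3*s) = (s - 3)*(s + 3)*(s)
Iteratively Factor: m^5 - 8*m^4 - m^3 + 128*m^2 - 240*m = (m - 4)*(m^4 - 4*m^3 - 17*m^2 + 60*m) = (m - 5)*(m - 4)*(m^3 + m^2 - 12*m) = (m - 5)*(m - 4)*(m - 3)*(m^2 + 4*m) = m*(m - 5)*(m - 4)*(m - 3)*(m + 4)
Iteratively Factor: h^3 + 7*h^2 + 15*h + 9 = (h + 3)*(h^2 + 4*h + 3) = (h + 1)*(h + 3)*(h + 3)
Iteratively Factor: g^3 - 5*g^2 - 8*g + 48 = (g - 4)*(g^2 - g - 12) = (g - 4)*(g + 3)*(g - 4)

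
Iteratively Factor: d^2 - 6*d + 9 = (d - 3)*(d - 3)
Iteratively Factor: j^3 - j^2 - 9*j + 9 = (j - 1)*(j^2 - 9) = (j - 1)*(j + 3)*(j - 3)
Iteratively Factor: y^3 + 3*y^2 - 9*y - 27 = (y - 3)*(y^2 + 6*y + 9) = (y - 3)*(y + 3)*(y + 3)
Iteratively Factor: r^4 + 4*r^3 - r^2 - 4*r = (r - 1)*(r^3 + 5*r^2 + 4*r) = (r - 1)*(r + 1)*(r^2 + 4*r) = (r - 1)*(r + 1)*(r + 4)*(r)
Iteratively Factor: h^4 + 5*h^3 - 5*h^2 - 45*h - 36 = (h - 3)*(h^3 + 8*h^2 + 19*h + 12) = (h - 3)*(h + 3)*(h^2 + 5*h + 4) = (h - 3)*(h + 1)*(h + 3)*(h + 4)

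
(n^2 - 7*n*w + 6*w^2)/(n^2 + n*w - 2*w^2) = (n - 6*w)/(n + 2*w)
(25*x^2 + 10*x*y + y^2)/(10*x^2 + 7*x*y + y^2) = (5*x + y)/(2*x + y)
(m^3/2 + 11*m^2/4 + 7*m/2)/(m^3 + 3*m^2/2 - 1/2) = m*(2*m^2 + 11*m + 14)/(2*(2*m^3 + 3*m^2 - 1))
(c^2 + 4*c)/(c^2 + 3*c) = (c + 4)/(c + 3)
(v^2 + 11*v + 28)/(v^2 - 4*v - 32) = (v + 7)/(v - 8)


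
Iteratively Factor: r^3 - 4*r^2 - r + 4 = (r + 1)*(r^2 - 5*r + 4) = (r - 4)*(r + 1)*(r - 1)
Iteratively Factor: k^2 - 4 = (k - 2)*(k + 2)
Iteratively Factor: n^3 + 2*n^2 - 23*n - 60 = (n + 4)*(n^2 - 2*n - 15) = (n - 5)*(n + 4)*(n + 3)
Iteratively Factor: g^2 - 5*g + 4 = (g - 4)*(g - 1)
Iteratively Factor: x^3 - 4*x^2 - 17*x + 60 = (x - 5)*(x^2 + x - 12) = (x - 5)*(x + 4)*(x - 3)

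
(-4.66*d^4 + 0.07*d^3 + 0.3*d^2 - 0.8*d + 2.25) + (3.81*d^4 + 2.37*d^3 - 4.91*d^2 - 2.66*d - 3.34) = -0.85*d^4 + 2.44*d^3 - 4.61*d^2 - 3.46*d - 1.09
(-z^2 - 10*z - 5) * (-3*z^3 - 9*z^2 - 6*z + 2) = 3*z^5 + 39*z^4 + 111*z^3 + 103*z^2 + 10*z - 10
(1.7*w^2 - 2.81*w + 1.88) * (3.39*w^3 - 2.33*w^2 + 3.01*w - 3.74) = 5.763*w^5 - 13.4869*w^4 + 18.0375*w^3 - 19.1965*w^2 + 16.1682*w - 7.0312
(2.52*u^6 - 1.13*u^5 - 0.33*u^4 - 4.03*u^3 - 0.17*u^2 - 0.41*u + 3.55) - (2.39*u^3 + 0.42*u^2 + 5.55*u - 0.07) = 2.52*u^6 - 1.13*u^5 - 0.33*u^4 - 6.42*u^3 - 0.59*u^2 - 5.96*u + 3.62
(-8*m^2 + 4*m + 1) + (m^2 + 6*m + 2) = -7*m^2 + 10*m + 3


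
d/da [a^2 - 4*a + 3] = 2*a - 4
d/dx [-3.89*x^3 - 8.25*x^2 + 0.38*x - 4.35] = -11.67*x^2 - 16.5*x + 0.38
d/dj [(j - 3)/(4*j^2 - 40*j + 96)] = (j^2 - 10*j - 2*(j - 5)*(j - 3) + 24)/(4*(j^2 - 10*j + 24)^2)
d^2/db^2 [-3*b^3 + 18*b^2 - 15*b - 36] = 36 - 18*b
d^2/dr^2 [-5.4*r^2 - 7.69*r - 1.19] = -10.8000000000000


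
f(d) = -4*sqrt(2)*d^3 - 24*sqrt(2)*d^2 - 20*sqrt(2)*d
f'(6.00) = -1046.52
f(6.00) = -2613.47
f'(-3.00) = 22.63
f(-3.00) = -67.88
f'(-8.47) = -670.81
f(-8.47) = 1241.96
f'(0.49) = -65.62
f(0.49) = -22.67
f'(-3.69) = -8.87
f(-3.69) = -73.56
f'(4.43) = -662.05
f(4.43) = -1283.19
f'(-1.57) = 36.46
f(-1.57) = -17.36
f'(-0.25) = -12.37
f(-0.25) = 5.04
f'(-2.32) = 37.86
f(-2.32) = -46.43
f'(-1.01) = 22.97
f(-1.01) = -0.23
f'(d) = -12*sqrt(2)*d^2 - 48*sqrt(2)*d - 20*sqrt(2)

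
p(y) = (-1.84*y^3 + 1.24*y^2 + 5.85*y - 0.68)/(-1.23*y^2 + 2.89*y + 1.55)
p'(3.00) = -91.73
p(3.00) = 25.47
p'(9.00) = 1.41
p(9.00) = 16.50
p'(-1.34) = 2.19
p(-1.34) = 0.41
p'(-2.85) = 1.50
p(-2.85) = -2.12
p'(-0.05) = 5.56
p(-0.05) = -0.69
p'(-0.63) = 23.55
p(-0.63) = 4.50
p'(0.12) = 3.20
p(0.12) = 0.02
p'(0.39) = 1.88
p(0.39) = 0.68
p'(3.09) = -42.86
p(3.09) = 19.82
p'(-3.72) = 1.48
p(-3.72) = -3.41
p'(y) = (2.46*y - 2.89)*(-1.84*y^3 + 1.24*y^2 + 5.85*y - 0.68)/(-1.23*y^2 + 2.89*y + 1.55)^2 + (-5.52*y^2 + 2.48*y + 5.85)/(-1.23*y^2 + 2.89*y + 1.55) = (2.2632*y^4 - 10.6352*y^3 + 2.2231*y^2 + 2.1712*y + 11.0327)/(1.5129*y^4 - 7.1094*y^3 + 4.5391*y^2 + 8.959*y + 2.4025)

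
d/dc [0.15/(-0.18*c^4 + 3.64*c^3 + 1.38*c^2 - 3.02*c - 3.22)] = (0.108*c^3 - 1.638*c^2 - 0.414*c + 0.453)/(0.18*c^4 - 3.64*c^3 - 1.38*c^2 + 3.02*c + 3.22)^2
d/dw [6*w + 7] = 6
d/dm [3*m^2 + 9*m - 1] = 6*m + 9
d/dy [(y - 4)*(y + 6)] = 2*y + 2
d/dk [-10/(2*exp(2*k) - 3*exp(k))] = 10*(4*exp(k) - 3)*exp(-k)/(2*exp(k) - 3)^2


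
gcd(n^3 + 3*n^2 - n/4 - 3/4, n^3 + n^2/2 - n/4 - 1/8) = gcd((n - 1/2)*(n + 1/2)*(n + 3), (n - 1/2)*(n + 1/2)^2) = n^2 - 1/4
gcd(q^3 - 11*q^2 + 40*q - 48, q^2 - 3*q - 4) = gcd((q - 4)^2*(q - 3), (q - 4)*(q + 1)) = q - 4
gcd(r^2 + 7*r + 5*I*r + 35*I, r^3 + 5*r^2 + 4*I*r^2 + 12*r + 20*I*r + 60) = 1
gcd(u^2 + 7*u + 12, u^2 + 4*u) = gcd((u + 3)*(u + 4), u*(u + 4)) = u + 4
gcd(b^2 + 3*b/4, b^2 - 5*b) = b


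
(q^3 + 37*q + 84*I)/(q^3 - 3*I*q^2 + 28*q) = (q + 3*I)/q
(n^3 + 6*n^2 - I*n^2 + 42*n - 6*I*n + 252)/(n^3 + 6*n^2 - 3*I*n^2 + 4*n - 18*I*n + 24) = (n^2 - I*n + 42)/(n^2 - 3*I*n + 4)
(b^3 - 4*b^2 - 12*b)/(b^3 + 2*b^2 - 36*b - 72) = b/(b + 6)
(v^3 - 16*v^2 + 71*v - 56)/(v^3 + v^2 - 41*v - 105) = (v^2 - 9*v + 8)/(v^2 + 8*v + 15)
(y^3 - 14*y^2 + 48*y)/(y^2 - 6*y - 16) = y*(y - 6)/(y + 2)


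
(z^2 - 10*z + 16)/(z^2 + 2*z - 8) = (z - 8)/(z + 4)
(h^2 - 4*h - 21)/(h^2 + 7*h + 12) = (h - 7)/(h + 4)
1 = 1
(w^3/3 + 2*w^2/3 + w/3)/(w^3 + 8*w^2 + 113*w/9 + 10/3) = 3*w*(w^2 + 2*w + 1)/(9*w^3 + 72*w^2 + 113*w + 30)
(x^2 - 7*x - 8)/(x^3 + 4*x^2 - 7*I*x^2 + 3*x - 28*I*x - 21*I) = (x - 8)/(x^2 + x*(3 - 7*I) - 21*I)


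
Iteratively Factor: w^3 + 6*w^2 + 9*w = (w + 3)*(w^2 + 3*w) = (w + 3)^2*(w)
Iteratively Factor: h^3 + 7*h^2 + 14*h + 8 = (h + 2)*(h^2 + 5*h + 4) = (h + 1)*(h + 2)*(h + 4)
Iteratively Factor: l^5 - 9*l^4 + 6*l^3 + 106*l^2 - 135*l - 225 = (l + 3)*(l^4 - 12*l^3 + 42*l^2 - 20*l - 75) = (l - 5)*(l + 3)*(l^3 - 7*l^2 + 7*l + 15) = (l - 5)^2*(l + 3)*(l^2 - 2*l - 3) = (l - 5)^2*(l - 3)*(l + 3)*(l + 1)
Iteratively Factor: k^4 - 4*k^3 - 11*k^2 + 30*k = (k - 2)*(k^3 - 2*k^2 - 15*k) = (k - 2)*(k + 3)*(k^2 - 5*k) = k*(k - 2)*(k + 3)*(k - 5)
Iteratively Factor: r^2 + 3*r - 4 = (r + 4)*(r - 1)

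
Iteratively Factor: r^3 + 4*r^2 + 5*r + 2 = (r + 2)*(r^2 + 2*r + 1) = (r + 1)*(r + 2)*(r + 1)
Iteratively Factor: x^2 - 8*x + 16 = (x - 4)*(x - 4)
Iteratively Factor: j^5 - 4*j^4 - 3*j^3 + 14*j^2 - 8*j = (j - 1)*(j^4 - 3*j^3 - 6*j^2 + 8*j) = (j - 4)*(j - 1)*(j^3 + j^2 - 2*j) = (j - 4)*(j - 1)*(j + 2)*(j^2 - j) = j*(j - 4)*(j - 1)*(j + 2)*(j - 1)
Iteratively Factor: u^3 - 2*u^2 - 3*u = (u + 1)*(u^2 - 3*u) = (u - 3)*(u + 1)*(u)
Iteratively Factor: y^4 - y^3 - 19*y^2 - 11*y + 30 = (y - 5)*(y^3 + 4*y^2 + y - 6) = (y - 5)*(y + 3)*(y^2 + y - 2) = (y - 5)*(y + 2)*(y + 3)*(y - 1)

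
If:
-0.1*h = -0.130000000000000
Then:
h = 1.30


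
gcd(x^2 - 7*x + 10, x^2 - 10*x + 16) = x - 2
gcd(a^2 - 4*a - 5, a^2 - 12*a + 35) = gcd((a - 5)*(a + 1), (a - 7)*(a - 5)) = a - 5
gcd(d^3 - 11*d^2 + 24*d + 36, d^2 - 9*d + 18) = d - 6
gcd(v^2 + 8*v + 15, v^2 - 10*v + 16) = 1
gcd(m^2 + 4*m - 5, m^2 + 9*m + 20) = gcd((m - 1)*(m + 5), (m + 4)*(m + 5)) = m + 5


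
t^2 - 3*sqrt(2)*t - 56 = (t - 7*sqrt(2))*(t + 4*sqrt(2))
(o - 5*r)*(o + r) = o^2 - 4*o*r - 5*r^2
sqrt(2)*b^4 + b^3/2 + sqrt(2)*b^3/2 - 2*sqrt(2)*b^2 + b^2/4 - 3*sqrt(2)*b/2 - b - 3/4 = (b - 3/2)*(b + 1)^2*(sqrt(2)*b + 1/2)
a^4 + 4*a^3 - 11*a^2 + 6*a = a*(a - 1)^2*(a + 6)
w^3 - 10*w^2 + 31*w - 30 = (w - 5)*(w - 3)*(w - 2)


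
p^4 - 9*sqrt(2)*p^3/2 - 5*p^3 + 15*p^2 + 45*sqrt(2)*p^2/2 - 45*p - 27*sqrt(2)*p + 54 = (p - 3)*(p - 2)*(p - 3*sqrt(2))*(p - 3*sqrt(2)/2)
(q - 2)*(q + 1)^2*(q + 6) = q^4 + 6*q^3 - 3*q^2 - 20*q - 12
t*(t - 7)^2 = t^3 - 14*t^2 + 49*t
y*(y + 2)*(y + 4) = y^3 + 6*y^2 + 8*y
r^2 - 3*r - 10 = (r - 5)*(r + 2)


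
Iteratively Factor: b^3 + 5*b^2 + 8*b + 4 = (b + 2)*(b^2 + 3*b + 2) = (b + 2)^2*(b + 1)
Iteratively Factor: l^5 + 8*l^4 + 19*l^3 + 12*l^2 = (l + 1)*(l^4 + 7*l^3 + 12*l^2) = (l + 1)*(l + 4)*(l^3 + 3*l^2) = l*(l + 1)*(l + 4)*(l^2 + 3*l) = l^2*(l + 1)*(l + 4)*(l + 3)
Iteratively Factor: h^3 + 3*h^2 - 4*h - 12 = (h + 3)*(h^2 - 4) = (h + 2)*(h + 3)*(h - 2)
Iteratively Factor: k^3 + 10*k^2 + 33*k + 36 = (k + 3)*(k^2 + 7*k + 12) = (k + 3)^2*(k + 4)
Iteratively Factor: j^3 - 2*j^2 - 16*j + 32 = (j - 4)*(j^2 + 2*j - 8) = (j - 4)*(j + 4)*(j - 2)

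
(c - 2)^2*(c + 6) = c^3 + 2*c^2 - 20*c + 24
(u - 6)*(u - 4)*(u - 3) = u^3 - 13*u^2 + 54*u - 72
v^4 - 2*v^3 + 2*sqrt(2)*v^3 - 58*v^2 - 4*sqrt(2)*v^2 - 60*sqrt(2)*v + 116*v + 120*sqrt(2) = (v - 2)*(v - 5*sqrt(2))*(v + sqrt(2))*(v + 6*sqrt(2))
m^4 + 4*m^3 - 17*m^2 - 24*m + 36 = (m - 3)*(m - 1)*(m + 2)*(m + 6)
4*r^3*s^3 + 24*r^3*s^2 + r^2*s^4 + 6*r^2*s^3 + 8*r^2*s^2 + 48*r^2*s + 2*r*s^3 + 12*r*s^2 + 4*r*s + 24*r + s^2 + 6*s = (4*r + s)*(s + 6)*(r*s + 1)^2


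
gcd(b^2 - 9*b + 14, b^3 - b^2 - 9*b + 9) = 1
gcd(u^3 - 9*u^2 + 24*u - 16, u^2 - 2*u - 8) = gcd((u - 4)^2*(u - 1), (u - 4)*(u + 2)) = u - 4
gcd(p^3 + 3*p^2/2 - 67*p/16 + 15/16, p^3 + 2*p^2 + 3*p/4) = 1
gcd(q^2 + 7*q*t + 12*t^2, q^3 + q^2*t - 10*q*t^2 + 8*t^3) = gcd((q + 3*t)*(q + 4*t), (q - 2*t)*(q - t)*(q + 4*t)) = q + 4*t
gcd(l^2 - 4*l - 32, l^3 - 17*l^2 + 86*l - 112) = l - 8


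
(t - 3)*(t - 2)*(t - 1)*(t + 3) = t^4 - 3*t^3 - 7*t^2 + 27*t - 18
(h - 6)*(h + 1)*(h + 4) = h^3 - h^2 - 26*h - 24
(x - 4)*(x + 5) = x^2 + x - 20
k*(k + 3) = k^2 + 3*k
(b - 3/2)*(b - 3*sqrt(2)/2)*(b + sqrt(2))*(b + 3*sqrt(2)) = b^4 - 3*b^3/2 + 5*sqrt(2)*b^3/2 - 6*b^2 - 15*sqrt(2)*b^2/4 - 9*sqrt(2)*b + 9*b + 27*sqrt(2)/2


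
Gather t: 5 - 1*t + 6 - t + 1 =12 - 2*t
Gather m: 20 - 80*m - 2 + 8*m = 18 - 72*m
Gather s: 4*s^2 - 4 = 4*s^2 - 4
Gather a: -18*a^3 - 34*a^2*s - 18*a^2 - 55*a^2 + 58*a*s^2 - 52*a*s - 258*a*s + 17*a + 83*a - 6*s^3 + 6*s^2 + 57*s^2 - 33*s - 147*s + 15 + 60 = -18*a^3 + a^2*(-34*s - 73) + a*(58*s^2 - 310*s + 100) - 6*s^3 + 63*s^2 - 180*s + 75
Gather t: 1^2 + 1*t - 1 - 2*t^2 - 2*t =-2*t^2 - t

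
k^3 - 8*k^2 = k^2*(k - 8)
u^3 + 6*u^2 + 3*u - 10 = (u - 1)*(u + 2)*(u + 5)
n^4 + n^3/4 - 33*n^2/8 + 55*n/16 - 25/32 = (n - 5/4)*(n - 1/2)^2*(n + 5/2)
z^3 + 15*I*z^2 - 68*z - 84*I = (z + 2*I)*(z + 6*I)*(z + 7*I)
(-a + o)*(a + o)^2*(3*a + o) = -3*a^4 - 4*a^3*o + 2*a^2*o^2 + 4*a*o^3 + o^4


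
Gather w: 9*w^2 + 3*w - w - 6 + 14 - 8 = 9*w^2 + 2*w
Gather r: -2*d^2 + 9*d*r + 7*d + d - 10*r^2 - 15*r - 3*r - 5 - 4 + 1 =-2*d^2 + 8*d - 10*r^2 + r*(9*d - 18) - 8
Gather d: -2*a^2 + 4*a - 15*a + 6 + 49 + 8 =-2*a^2 - 11*a + 63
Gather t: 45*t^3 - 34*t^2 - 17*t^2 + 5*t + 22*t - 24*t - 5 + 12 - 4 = 45*t^3 - 51*t^2 + 3*t + 3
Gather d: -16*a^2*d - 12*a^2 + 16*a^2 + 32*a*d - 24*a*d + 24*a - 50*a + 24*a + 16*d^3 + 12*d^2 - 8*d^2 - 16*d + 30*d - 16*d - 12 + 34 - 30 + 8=4*a^2 - 2*a + 16*d^3 + 4*d^2 + d*(-16*a^2 + 8*a - 2)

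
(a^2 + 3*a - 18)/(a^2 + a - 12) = (a + 6)/(a + 4)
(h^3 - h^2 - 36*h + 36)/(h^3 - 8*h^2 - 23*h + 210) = (h^2 + 5*h - 6)/(h^2 - 2*h - 35)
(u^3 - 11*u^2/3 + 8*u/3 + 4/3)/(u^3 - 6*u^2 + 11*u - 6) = (3*u^2 - 5*u - 2)/(3*(u^2 - 4*u + 3))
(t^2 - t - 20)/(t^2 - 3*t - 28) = (t - 5)/(t - 7)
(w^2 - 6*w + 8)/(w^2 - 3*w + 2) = (w - 4)/(w - 1)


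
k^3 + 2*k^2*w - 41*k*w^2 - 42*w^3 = (k - 6*w)*(k + w)*(k + 7*w)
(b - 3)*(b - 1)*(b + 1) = b^3 - 3*b^2 - b + 3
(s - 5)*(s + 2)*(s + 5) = s^3 + 2*s^2 - 25*s - 50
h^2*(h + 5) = h^3 + 5*h^2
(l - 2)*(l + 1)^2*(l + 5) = l^4 + 5*l^3 - 3*l^2 - 17*l - 10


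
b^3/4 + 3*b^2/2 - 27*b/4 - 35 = (b/4 + 1)*(b - 5)*(b + 7)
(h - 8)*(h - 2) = h^2 - 10*h + 16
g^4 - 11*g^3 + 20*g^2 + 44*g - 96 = (g - 8)*(g - 3)*(g - 2)*(g + 2)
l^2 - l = l*(l - 1)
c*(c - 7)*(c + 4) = c^3 - 3*c^2 - 28*c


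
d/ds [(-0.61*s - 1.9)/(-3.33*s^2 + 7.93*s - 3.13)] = (-2.0313*s^2 - 12.654*s + 16.9763)/(11.0889*s^4 - 52.8138*s^3 + 83.7307*s^2 - 49.6418*s + 9.7969)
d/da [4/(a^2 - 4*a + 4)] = 8*(2 - a)/(a^2 - 4*a + 4)^2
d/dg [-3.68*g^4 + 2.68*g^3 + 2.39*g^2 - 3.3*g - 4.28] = -14.72*g^3 + 8.04*g^2 + 4.78*g - 3.3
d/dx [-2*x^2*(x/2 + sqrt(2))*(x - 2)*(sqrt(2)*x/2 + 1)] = x*(-5*sqrt(2)*x^3 - 24*x^2 + 8*sqrt(2)*x^2 - 12*sqrt(2)*x + 36*x + 16*sqrt(2))/2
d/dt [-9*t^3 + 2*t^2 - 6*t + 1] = -27*t^2 + 4*t - 6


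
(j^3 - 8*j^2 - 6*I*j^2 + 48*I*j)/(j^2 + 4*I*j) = (j^2 - 8*j - 6*I*j + 48*I)/(j + 4*I)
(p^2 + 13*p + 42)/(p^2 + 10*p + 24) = (p + 7)/(p + 4)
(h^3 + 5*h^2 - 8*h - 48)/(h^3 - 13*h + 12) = (h + 4)/(h - 1)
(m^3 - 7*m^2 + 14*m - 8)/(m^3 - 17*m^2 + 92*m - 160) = (m^2 - 3*m + 2)/(m^2 - 13*m + 40)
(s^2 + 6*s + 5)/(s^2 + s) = (s + 5)/s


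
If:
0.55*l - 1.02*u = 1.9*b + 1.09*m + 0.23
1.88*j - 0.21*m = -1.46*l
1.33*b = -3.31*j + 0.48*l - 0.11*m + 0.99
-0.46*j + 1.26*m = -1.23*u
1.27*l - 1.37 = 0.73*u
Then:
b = -0.27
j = 0.32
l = -0.11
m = 2.13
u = -2.06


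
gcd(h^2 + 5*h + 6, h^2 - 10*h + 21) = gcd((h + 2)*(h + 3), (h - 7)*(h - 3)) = 1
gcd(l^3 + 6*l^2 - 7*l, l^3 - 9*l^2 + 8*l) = l^2 - l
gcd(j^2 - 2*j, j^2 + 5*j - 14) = j - 2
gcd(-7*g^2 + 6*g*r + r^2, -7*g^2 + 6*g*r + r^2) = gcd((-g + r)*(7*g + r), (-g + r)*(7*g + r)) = -7*g^2 + 6*g*r + r^2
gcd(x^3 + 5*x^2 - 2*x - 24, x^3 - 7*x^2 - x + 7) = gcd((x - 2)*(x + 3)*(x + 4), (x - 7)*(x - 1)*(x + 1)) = 1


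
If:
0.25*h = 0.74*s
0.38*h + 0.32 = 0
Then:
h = -0.84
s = -0.28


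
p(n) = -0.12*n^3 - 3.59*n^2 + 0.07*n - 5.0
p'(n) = -0.36*n^2 - 7.18*n + 0.07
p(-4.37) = -63.85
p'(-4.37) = 24.57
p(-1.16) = -9.72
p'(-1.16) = 7.91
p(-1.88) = -17.02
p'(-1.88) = 12.30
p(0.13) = -5.05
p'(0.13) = -0.87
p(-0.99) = -8.47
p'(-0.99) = 6.83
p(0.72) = -6.86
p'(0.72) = -5.29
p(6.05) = -162.55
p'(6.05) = -56.55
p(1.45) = -12.81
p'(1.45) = -11.10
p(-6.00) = -108.74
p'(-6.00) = 30.19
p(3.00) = -40.34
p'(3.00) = -24.71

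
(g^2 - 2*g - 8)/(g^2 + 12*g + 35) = (g^2 - 2*g - 8)/(g^2 + 12*g + 35)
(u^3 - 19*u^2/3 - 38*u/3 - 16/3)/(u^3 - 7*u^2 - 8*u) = (u + 2/3)/u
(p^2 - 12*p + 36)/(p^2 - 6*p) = (p - 6)/p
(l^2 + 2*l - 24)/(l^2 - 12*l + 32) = (l + 6)/(l - 8)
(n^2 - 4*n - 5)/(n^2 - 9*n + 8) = (n^2 - 4*n - 5)/(n^2 - 9*n + 8)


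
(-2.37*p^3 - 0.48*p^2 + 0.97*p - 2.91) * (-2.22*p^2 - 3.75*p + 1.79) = 5.2614*p^5 + 9.9531*p^4 - 4.5957*p^3 + 1.9635*p^2 + 12.6488*p - 5.2089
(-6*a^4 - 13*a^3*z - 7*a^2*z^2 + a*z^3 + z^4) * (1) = -6*a^4 - 13*a^3*z - 7*a^2*z^2 + a*z^3 + z^4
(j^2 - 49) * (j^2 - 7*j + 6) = j^4 - 7*j^3 - 43*j^2 + 343*j - 294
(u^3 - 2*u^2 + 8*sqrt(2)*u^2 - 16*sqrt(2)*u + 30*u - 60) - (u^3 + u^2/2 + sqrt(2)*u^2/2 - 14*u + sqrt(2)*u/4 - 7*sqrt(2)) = -5*u^2/2 + 15*sqrt(2)*u^2/2 - 65*sqrt(2)*u/4 + 44*u - 60 + 7*sqrt(2)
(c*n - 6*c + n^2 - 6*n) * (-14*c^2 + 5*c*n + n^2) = -14*c^3*n + 84*c^3 - 9*c^2*n^2 + 54*c^2*n + 6*c*n^3 - 36*c*n^2 + n^4 - 6*n^3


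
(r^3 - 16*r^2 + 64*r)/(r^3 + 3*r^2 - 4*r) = (r^2 - 16*r + 64)/(r^2 + 3*r - 4)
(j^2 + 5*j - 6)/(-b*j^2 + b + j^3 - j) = (-j - 6)/(b*j + b - j^2 - j)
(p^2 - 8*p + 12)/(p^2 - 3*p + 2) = (p - 6)/(p - 1)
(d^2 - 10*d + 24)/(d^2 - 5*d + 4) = (d - 6)/(d - 1)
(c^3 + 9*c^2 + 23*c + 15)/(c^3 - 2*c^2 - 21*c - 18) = (c + 5)/(c - 6)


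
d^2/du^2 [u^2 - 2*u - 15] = 2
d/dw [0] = 0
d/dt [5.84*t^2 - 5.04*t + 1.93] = 11.68*t - 5.04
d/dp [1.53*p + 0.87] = 1.53000000000000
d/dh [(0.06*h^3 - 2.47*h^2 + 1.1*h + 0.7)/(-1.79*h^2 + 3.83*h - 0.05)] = (-0.1074*h^4 + 0.459599999999998*h^3 - 7.5001*h^2 + 2.753*h - 2.736)/(3.2041*h^4 - 13.7114*h^3 + 14.8479*h^2 - 0.383*h + 0.0025)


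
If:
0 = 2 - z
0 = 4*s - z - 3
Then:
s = 5/4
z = 2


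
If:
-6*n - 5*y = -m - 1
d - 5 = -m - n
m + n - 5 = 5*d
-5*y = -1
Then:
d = 0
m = 30/7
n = 5/7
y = 1/5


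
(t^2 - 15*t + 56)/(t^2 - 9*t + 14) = (t - 8)/(t - 2)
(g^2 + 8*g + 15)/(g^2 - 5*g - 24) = (g + 5)/(g - 8)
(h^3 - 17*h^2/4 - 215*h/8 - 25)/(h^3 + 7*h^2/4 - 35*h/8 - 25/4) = (h - 8)/(h - 2)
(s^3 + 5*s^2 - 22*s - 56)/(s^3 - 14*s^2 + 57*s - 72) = (s^3 + 5*s^2 - 22*s - 56)/(s^3 - 14*s^2 + 57*s - 72)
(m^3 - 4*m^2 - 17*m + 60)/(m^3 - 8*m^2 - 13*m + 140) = (m - 3)/(m - 7)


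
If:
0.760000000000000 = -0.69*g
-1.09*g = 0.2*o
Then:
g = -1.10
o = 6.00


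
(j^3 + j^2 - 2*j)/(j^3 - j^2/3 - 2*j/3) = 3*(j + 2)/(3*j + 2)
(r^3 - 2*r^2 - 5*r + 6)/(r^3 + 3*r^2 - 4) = (r - 3)/(r + 2)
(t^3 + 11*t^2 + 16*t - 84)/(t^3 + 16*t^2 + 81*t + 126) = (t - 2)/(t + 3)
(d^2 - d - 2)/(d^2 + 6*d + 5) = (d - 2)/(d + 5)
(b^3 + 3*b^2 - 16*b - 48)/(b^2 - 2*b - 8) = (b^2 + 7*b + 12)/(b + 2)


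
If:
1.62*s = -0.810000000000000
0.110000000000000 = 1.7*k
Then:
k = 0.06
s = -0.50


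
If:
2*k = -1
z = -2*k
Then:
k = -1/2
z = 1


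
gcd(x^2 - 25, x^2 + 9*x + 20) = x + 5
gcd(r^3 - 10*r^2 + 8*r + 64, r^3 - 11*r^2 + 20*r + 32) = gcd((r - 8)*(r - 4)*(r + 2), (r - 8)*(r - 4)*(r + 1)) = r^2 - 12*r + 32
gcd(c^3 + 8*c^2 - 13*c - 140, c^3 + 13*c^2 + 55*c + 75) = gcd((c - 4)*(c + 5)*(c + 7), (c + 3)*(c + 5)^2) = c + 5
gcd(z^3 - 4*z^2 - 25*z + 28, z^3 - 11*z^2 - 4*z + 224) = z^2 - 3*z - 28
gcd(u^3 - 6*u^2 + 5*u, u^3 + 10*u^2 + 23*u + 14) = 1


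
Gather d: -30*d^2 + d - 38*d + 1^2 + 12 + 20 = -30*d^2 - 37*d + 33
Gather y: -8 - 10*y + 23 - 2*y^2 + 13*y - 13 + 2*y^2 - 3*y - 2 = 0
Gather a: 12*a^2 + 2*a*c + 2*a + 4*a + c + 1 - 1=12*a^2 + a*(2*c + 6) + c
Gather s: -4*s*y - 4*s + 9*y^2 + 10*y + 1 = s*(-4*y - 4) + 9*y^2 + 10*y + 1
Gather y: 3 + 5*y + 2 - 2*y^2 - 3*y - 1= -2*y^2 + 2*y + 4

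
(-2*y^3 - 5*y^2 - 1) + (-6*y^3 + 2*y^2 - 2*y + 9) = -8*y^3 - 3*y^2 - 2*y + 8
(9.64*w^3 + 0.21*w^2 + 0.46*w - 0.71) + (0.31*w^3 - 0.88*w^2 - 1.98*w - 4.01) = 9.95*w^3 - 0.67*w^2 - 1.52*w - 4.72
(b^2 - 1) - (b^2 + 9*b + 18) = -9*b - 19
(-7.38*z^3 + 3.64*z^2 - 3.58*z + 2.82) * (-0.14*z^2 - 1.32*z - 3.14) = 1.0332*z^5 + 9.232*z^4 + 18.8696*z^3 - 7.0988*z^2 + 7.5188*z - 8.8548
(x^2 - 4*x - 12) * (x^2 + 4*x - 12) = x^4 - 40*x^2 + 144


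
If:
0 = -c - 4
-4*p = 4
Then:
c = -4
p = -1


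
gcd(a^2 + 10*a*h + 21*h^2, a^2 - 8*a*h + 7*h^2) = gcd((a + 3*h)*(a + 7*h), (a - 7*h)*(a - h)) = 1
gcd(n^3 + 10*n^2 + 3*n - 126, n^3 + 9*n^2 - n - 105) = n^2 + 4*n - 21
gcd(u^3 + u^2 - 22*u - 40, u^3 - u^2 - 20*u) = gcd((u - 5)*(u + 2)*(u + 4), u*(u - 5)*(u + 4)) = u^2 - u - 20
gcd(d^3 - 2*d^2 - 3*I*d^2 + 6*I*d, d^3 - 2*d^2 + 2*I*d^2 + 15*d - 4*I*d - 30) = d^2 + d*(-2 - 3*I) + 6*I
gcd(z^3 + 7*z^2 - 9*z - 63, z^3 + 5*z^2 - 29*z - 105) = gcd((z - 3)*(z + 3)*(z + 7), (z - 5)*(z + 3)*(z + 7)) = z^2 + 10*z + 21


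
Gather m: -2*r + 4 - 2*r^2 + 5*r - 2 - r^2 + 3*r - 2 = -3*r^2 + 6*r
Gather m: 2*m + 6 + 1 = 2*m + 7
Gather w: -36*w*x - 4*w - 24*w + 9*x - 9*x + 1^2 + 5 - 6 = w*(-36*x - 28)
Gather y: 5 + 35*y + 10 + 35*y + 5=70*y + 20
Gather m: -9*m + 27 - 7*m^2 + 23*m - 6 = -7*m^2 + 14*m + 21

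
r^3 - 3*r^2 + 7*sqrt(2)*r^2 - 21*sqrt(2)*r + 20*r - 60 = (r - 3)*(r + 2*sqrt(2))*(r + 5*sqrt(2))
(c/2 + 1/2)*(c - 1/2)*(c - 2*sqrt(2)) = c^3/2 - sqrt(2)*c^2 + c^2/4 - sqrt(2)*c/2 - c/4 + sqrt(2)/2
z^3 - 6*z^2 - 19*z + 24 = (z - 8)*(z - 1)*(z + 3)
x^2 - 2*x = x*(x - 2)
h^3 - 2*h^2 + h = h*(h - 1)^2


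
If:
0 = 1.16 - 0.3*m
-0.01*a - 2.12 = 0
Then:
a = -212.00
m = 3.87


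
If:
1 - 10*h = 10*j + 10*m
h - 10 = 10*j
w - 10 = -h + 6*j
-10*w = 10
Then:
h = 25/2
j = 1/4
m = -253/20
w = -1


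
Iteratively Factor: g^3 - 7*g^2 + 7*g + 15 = (g + 1)*(g^2 - 8*g + 15) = (g - 5)*(g + 1)*(g - 3)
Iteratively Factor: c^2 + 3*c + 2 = (c + 1)*(c + 2)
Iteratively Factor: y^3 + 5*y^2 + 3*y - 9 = (y + 3)*(y^2 + 2*y - 3) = (y - 1)*(y + 3)*(y + 3)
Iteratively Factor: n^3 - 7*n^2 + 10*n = (n)*(n^2 - 7*n + 10) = n*(n - 5)*(n - 2)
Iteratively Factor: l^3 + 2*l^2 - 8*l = (l + 4)*(l^2 - 2*l) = (l - 2)*(l + 4)*(l)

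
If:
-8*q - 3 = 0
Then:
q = -3/8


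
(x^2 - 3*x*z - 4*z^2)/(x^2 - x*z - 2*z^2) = (x - 4*z)/(x - 2*z)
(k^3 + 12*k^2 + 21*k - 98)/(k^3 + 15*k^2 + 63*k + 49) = (k - 2)/(k + 1)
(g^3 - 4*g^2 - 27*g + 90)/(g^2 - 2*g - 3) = (g^2 - g - 30)/(g + 1)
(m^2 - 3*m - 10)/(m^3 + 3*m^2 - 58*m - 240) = (m^2 - 3*m - 10)/(m^3 + 3*m^2 - 58*m - 240)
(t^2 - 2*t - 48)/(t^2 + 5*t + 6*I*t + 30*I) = (t^2 - 2*t - 48)/(t^2 + t*(5 + 6*I) + 30*I)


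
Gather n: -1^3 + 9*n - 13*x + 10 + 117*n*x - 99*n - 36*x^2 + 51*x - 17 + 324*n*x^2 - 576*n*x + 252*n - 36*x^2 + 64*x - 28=n*(324*x^2 - 459*x + 162) - 72*x^2 + 102*x - 36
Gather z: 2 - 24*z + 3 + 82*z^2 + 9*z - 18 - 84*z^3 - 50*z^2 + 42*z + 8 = -84*z^3 + 32*z^2 + 27*z - 5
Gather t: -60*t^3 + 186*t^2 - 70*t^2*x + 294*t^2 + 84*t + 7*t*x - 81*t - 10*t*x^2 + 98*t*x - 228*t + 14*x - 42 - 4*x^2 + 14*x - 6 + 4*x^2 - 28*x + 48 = -60*t^3 + t^2*(480 - 70*x) + t*(-10*x^2 + 105*x - 225)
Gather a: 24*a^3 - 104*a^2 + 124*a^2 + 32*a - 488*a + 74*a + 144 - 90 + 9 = 24*a^3 + 20*a^2 - 382*a + 63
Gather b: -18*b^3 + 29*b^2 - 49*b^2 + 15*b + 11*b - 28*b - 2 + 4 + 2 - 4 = -18*b^3 - 20*b^2 - 2*b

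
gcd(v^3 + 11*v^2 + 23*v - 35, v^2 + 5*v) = v + 5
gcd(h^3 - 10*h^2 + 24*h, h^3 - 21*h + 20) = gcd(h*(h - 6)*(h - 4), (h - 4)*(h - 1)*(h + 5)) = h - 4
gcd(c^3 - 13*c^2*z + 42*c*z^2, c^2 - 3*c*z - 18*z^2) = -c + 6*z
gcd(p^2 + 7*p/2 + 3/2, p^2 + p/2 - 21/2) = 1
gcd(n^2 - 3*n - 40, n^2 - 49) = 1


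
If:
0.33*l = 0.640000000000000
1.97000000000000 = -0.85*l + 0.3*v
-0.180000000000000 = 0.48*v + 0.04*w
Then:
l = 1.94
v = 12.06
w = -149.24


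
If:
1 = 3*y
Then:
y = 1/3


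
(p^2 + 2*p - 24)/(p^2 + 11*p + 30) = (p - 4)/(p + 5)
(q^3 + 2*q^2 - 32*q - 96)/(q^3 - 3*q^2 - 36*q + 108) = (q^2 + 8*q + 16)/(q^2 + 3*q - 18)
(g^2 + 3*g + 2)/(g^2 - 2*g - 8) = (g + 1)/(g - 4)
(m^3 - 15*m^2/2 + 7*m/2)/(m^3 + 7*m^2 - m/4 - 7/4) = 2*m*(m - 7)/(2*m^2 + 15*m + 7)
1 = 1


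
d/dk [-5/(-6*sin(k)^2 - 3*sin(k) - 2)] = -15*(4*sin(k) + 1)*cos(k)/(6*sin(k)^2 + 3*sin(k) + 2)^2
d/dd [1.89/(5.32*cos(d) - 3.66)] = 10.0548*sin(d)/(5.32*cos(d) - 3.66)^2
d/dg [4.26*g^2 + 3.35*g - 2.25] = 8.52*g + 3.35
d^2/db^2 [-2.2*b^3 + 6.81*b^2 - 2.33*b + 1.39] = 13.62 - 13.2*b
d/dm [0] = 0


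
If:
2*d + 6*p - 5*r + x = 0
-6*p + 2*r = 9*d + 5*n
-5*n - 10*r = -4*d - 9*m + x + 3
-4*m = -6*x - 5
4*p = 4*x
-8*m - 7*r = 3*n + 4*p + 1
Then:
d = -17831/19942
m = 4387/9971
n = 36135/19942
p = -10769/19942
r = -22209/19942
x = -10769/19942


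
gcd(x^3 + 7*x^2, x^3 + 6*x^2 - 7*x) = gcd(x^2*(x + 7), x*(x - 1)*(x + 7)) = x^2 + 7*x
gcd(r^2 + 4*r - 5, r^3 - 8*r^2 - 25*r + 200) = r + 5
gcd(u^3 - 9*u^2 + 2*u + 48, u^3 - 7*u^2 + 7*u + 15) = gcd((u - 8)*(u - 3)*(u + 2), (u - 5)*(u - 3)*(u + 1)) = u - 3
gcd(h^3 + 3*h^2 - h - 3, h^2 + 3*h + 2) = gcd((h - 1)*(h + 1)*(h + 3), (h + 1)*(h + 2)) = h + 1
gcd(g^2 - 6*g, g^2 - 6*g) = g^2 - 6*g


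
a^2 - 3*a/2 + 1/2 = (a - 1)*(a - 1/2)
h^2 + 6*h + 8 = (h + 2)*(h + 4)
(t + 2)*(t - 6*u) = t^2 - 6*t*u + 2*t - 12*u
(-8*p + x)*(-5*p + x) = 40*p^2 - 13*p*x + x^2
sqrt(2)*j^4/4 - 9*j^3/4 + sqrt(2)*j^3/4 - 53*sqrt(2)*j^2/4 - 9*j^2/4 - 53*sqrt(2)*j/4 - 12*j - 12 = (j/2 + 1/2)*(j - 8*sqrt(2))*(j + 3*sqrt(2))*(sqrt(2)*j/2 + 1/2)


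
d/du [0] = 0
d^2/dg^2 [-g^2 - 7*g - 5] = -2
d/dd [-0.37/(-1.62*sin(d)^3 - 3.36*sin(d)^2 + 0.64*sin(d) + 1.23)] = (-1.7982*sin(d)^2 - 2.4864*sin(d) + 0.2368)*cos(d)/(1.62*sin(d)^3 + 3.36*sin(d)^2 - 0.64*sin(d) - 1.23)^2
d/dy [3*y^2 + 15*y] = 6*y + 15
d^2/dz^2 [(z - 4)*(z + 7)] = 2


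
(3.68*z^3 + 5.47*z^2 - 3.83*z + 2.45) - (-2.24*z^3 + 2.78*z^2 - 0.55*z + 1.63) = 5.92*z^3 + 2.69*z^2 - 3.28*z + 0.82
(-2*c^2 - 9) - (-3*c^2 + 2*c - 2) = c^2 - 2*c - 7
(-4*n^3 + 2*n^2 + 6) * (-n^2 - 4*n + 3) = 4*n^5 + 14*n^4 - 20*n^3 - 24*n + 18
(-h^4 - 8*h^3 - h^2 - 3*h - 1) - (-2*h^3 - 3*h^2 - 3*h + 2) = -h^4 - 6*h^3 + 2*h^2 - 3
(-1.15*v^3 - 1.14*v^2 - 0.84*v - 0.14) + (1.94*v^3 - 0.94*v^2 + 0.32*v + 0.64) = 0.79*v^3 - 2.08*v^2 - 0.52*v + 0.5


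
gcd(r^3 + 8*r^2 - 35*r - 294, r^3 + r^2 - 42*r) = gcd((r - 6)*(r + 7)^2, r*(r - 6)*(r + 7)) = r^2 + r - 42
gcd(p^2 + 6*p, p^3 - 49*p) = p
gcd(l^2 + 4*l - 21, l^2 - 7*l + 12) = l - 3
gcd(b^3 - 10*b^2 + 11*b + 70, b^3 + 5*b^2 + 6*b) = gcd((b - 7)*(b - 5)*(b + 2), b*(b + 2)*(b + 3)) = b + 2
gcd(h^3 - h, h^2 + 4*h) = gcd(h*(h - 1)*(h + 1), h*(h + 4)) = h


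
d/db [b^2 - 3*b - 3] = 2*b - 3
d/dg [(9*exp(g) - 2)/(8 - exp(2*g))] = (9*exp(2*g) - 4*exp(g) + 72)*exp(g)/(exp(4*g) - 16*exp(2*g) + 64)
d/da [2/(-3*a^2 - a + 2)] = 2*(6*a + 1)/(3*a^2 + a - 2)^2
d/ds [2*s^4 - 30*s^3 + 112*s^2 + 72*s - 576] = 8*s^3 - 90*s^2 + 224*s + 72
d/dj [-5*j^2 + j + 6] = 1 - 10*j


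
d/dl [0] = 0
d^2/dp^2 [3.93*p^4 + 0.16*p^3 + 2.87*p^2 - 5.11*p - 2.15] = 47.16*p^2 + 0.96*p + 5.74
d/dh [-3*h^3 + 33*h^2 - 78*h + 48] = -9*h^2 + 66*h - 78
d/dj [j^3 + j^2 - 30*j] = 3*j^2 + 2*j - 30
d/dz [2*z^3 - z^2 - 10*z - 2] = 6*z^2 - 2*z - 10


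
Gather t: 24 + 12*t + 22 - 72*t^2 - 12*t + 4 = 50 - 72*t^2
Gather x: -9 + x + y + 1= x + y - 8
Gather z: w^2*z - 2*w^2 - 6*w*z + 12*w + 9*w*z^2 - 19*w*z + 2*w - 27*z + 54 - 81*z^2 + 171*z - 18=-2*w^2 + 14*w + z^2*(9*w - 81) + z*(w^2 - 25*w + 144) + 36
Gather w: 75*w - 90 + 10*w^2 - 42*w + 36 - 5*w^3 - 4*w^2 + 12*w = -5*w^3 + 6*w^2 + 45*w - 54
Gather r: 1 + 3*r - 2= 3*r - 1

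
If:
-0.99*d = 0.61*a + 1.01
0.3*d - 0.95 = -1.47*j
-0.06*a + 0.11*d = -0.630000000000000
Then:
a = 4.05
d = -3.52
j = 1.36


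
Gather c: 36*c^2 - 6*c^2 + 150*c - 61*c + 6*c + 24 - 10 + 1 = 30*c^2 + 95*c + 15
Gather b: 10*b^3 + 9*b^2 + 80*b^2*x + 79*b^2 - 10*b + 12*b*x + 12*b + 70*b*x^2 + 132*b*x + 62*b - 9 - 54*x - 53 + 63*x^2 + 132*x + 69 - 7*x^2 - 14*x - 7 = 10*b^3 + b^2*(80*x + 88) + b*(70*x^2 + 144*x + 64) + 56*x^2 + 64*x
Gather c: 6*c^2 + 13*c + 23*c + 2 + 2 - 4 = 6*c^2 + 36*c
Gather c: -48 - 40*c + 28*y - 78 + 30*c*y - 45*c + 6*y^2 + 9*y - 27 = c*(30*y - 85) + 6*y^2 + 37*y - 153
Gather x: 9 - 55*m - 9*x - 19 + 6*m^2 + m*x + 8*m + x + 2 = 6*m^2 - 47*m + x*(m - 8) - 8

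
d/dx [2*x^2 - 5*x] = 4*x - 5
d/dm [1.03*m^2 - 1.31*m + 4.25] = 2.06*m - 1.31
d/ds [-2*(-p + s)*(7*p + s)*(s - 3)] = 14*p^2 - 24*p*s + 36*p - 6*s^2 + 12*s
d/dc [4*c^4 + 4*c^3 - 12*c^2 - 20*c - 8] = 16*c^3 + 12*c^2 - 24*c - 20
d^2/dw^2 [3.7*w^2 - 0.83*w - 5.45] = 7.40000000000000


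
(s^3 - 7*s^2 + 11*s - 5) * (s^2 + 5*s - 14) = s^5 - 2*s^4 - 38*s^3 + 148*s^2 - 179*s + 70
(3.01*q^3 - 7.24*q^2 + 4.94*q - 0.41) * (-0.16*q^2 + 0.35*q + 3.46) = -0.4816*q^5 + 2.2119*q^4 + 7.0902*q^3 - 23.2558*q^2 + 16.9489*q - 1.4186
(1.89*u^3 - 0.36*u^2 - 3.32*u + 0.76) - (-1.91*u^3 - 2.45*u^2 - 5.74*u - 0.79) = 3.8*u^3 + 2.09*u^2 + 2.42*u + 1.55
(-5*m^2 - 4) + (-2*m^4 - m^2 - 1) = -2*m^4 - 6*m^2 - 5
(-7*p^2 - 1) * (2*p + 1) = -14*p^3 - 7*p^2 - 2*p - 1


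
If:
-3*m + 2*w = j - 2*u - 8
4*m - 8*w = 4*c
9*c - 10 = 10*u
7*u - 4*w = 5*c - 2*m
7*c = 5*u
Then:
No Solution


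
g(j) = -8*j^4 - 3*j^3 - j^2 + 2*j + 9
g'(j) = -32*j^3 - 9*j^2 - 2*j + 2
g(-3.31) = -860.07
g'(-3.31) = 1070.49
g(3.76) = -1756.06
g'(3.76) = -1833.79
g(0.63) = 7.85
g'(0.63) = -10.83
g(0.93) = 1.60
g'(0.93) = -33.38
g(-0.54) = 7.42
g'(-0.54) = 5.49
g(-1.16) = -4.47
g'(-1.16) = 42.16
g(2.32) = -260.97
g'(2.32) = -450.67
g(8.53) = -44261.84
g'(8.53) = -20530.72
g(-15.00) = -395121.00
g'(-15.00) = 106007.00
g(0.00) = 9.00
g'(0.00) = 2.00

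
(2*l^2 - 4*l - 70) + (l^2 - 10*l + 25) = 3*l^2 - 14*l - 45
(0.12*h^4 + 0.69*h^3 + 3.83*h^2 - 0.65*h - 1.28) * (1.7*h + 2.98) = 0.204*h^5 + 1.5306*h^4 + 8.5672*h^3 + 10.3084*h^2 - 4.113*h - 3.8144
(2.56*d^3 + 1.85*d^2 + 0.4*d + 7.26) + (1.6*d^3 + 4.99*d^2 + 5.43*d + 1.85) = 4.16*d^3 + 6.84*d^2 + 5.83*d + 9.11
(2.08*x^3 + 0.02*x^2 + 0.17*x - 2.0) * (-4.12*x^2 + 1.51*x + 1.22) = -8.5696*x^5 + 3.0584*x^4 + 1.8674*x^3 + 8.5211*x^2 - 2.8126*x - 2.44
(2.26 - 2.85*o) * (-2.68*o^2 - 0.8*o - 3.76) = 7.638*o^3 - 3.7768*o^2 + 8.908*o - 8.4976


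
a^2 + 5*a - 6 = (a - 1)*(a + 6)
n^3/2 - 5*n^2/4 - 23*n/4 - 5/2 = (n/2 + 1)*(n - 5)*(n + 1/2)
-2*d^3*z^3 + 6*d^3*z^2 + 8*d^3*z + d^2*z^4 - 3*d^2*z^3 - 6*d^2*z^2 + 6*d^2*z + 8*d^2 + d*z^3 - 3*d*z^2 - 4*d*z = (-2*d + z)*(z - 4)*(d*z + 1)*(d*z + d)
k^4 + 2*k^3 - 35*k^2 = k^2*(k - 5)*(k + 7)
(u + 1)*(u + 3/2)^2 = u^3 + 4*u^2 + 21*u/4 + 9/4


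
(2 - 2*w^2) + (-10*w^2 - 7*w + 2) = -12*w^2 - 7*w + 4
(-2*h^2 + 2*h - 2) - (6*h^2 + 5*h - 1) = -8*h^2 - 3*h - 1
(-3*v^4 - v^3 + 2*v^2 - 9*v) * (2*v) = -6*v^5 - 2*v^4 + 4*v^3 - 18*v^2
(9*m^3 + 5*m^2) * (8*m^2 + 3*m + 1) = 72*m^5 + 67*m^4 + 24*m^3 + 5*m^2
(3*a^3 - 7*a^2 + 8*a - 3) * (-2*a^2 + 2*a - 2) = -6*a^5 + 20*a^4 - 36*a^3 + 36*a^2 - 22*a + 6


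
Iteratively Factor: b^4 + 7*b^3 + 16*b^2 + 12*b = (b + 2)*(b^3 + 5*b^2 + 6*b) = (b + 2)^2*(b^2 + 3*b) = b*(b + 2)^2*(b + 3)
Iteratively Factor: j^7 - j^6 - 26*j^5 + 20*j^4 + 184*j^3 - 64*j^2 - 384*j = (j - 2)*(j^6 + j^5 - 24*j^4 - 28*j^3 + 128*j^2 + 192*j) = (j - 2)*(j + 2)*(j^5 - j^4 - 22*j^3 + 16*j^2 + 96*j) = (j - 2)*(j + 2)^2*(j^4 - 3*j^3 - 16*j^2 + 48*j) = (j - 3)*(j - 2)*(j + 2)^2*(j^3 - 16*j) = j*(j - 3)*(j - 2)*(j + 2)^2*(j^2 - 16) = j*(j - 3)*(j - 2)*(j + 2)^2*(j + 4)*(j - 4)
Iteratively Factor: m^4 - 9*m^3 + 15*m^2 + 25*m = (m - 5)*(m^3 - 4*m^2 - 5*m) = (m - 5)*(m + 1)*(m^2 - 5*m) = m*(m - 5)*(m + 1)*(m - 5)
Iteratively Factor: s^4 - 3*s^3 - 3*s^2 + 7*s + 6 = (s + 1)*(s^3 - 4*s^2 + s + 6) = (s - 3)*(s + 1)*(s^2 - s - 2) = (s - 3)*(s + 1)^2*(s - 2)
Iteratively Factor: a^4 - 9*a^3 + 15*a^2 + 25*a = (a + 1)*(a^3 - 10*a^2 + 25*a) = a*(a + 1)*(a^2 - 10*a + 25) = a*(a - 5)*(a + 1)*(a - 5)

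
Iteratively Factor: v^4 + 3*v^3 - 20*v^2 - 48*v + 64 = (v + 4)*(v^3 - v^2 - 16*v + 16) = (v + 4)^2*(v^2 - 5*v + 4) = (v - 4)*(v + 4)^2*(v - 1)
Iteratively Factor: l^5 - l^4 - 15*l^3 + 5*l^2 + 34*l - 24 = (l - 1)*(l^4 - 15*l^2 - 10*l + 24) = (l - 1)^2*(l^3 + l^2 - 14*l - 24) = (l - 1)^2*(l + 2)*(l^2 - l - 12) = (l - 1)^2*(l + 2)*(l + 3)*(l - 4)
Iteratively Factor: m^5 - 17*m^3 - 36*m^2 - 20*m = (m + 1)*(m^4 - m^3 - 16*m^2 - 20*m) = (m + 1)*(m + 2)*(m^3 - 3*m^2 - 10*m) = m*(m + 1)*(m + 2)*(m^2 - 3*m - 10) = m*(m - 5)*(m + 1)*(m + 2)*(m + 2)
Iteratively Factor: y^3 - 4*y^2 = (y)*(y^2 - 4*y) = y*(y - 4)*(y)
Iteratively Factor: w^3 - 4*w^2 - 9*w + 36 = (w - 4)*(w^2 - 9) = (w - 4)*(w - 3)*(w + 3)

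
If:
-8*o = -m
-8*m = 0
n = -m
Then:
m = 0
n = 0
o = 0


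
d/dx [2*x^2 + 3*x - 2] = 4*x + 3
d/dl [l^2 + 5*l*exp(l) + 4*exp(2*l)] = 5*l*exp(l) + 2*l + 8*exp(2*l) + 5*exp(l)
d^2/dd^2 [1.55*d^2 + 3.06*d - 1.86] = 3.10000000000000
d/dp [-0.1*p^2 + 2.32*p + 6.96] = 2.32 - 0.2*p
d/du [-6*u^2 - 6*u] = -12*u - 6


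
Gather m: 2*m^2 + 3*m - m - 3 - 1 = 2*m^2 + 2*m - 4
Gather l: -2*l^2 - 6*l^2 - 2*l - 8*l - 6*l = -8*l^2 - 16*l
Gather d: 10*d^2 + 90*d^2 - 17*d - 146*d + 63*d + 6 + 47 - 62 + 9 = 100*d^2 - 100*d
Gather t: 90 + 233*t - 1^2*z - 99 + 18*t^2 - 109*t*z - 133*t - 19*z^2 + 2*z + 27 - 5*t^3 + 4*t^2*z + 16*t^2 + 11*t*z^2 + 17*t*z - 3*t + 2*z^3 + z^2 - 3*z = -5*t^3 + t^2*(4*z + 34) + t*(11*z^2 - 92*z + 97) + 2*z^3 - 18*z^2 - 2*z + 18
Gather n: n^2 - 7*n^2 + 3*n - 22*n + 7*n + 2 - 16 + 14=-6*n^2 - 12*n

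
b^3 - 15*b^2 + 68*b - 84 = (b - 7)*(b - 6)*(b - 2)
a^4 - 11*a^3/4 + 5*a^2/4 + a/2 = a*(a - 2)*(a - 1)*(a + 1/4)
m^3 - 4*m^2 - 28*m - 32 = (m - 8)*(m + 2)^2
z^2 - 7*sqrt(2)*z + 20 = (z - 5*sqrt(2))*(z - 2*sqrt(2))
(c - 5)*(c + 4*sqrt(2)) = c^2 - 5*c + 4*sqrt(2)*c - 20*sqrt(2)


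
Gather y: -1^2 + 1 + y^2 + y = y^2 + y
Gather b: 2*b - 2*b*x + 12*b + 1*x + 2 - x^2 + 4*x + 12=b*(14 - 2*x) - x^2 + 5*x + 14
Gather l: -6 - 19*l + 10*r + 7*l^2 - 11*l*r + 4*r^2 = 7*l^2 + l*(-11*r - 19) + 4*r^2 + 10*r - 6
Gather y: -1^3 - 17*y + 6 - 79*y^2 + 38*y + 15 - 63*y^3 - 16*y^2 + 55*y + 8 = -63*y^3 - 95*y^2 + 76*y + 28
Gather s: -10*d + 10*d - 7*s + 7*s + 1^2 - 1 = 0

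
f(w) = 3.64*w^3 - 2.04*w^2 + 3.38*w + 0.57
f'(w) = 10.92*w^2 - 4.08*w + 3.38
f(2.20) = 36.89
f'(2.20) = 47.26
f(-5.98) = -871.00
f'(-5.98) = 418.28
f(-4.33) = -347.82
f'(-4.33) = 225.78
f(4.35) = 276.29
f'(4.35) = 192.27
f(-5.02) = -528.29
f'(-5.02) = 299.05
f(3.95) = 206.42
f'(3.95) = 157.64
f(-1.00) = -8.49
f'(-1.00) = 18.38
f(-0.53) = -2.34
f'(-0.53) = 8.61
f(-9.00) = -2848.65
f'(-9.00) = 924.62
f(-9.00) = -2848.65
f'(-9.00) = 924.62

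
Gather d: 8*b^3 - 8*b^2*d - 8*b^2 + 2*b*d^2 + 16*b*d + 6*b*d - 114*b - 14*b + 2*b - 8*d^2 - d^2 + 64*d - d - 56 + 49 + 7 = 8*b^3 - 8*b^2 - 126*b + d^2*(2*b - 9) + d*(-8*b^2 + 22*b + 63)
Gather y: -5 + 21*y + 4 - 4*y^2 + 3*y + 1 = -4*y^2 + 24*y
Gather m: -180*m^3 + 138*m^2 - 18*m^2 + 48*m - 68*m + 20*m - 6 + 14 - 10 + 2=-180*m^3 + 120*m^2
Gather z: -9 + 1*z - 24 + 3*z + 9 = 4*z - 24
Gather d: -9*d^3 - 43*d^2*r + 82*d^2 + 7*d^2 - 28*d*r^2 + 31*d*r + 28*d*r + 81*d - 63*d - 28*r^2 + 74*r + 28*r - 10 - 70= -9*d^3 + d^2*(89 - 43*r) + d*(-28*r^2 + 59*r + 18) - 28*r^2 + 102*r - 80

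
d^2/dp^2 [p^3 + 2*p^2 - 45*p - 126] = 6*p + 4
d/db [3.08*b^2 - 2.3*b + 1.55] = 6.16*b - 2.3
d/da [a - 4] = 1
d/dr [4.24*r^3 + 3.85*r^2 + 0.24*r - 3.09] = 12.72*r^2 + 7.7*r + 0.24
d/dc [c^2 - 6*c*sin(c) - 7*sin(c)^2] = -6*c*cos(c) + 2*c - 6*sin(c) - 7*sin(2*c)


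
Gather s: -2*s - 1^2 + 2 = 1 - 2*s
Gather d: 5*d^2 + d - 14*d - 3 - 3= 5*d^2 - 13*d - 6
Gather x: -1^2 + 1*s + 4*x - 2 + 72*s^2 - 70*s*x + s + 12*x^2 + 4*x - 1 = 72*s^2 + 2*s + 12*x^2 + x*(8 - 70*s) - 4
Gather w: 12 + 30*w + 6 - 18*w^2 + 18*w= -18*w^2 + 48*w + 18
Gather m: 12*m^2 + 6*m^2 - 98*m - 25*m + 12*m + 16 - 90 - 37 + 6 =18*m^2 - 111*m - 105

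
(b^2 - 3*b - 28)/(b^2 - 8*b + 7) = (b + 4)/(b - 1)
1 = 1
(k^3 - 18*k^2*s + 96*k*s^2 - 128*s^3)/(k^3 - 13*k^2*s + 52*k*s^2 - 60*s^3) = (k^2 - 16*k*s + 64*s^2)/(k^2 - 11*k*s + 30*s^2)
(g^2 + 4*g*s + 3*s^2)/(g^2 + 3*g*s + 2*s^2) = (g + 3*s)/(g + 2*s)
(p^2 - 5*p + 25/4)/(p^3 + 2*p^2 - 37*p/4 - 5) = (2*p - 5)/(2*p^2 + 9*p + 4)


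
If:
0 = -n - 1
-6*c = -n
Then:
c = -1/6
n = -1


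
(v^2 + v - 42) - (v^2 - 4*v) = 5*v - 42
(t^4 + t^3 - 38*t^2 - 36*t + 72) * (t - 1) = t^5 - 39*t^3 + 2*t^2 + 108*t - 72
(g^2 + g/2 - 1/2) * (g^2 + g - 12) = g^4 + 3*g^3/2 - 12*g^2 - 13*g/2 + 6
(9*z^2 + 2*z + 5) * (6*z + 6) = 54*z^3 + 66*z^2 + 42*z + 30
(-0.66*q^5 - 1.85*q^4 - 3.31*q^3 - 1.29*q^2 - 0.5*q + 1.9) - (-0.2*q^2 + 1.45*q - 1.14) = -0.66*q^5 - 1.85*q^4 - 3.31*q^3 - 1.09*q^2 - 1.95*q + 3.04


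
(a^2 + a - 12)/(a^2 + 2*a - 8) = (a - 3)/(a - 2)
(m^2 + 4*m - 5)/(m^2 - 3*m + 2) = (m + 5)/(m - 2)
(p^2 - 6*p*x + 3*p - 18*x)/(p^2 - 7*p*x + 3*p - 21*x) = (-p + 6*x)/(-p + 7*x)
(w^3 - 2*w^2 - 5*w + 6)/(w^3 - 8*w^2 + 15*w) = (w^2 + w - 2)/(w*(w - 5))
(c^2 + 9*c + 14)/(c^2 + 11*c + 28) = (c + 2)/(c + 4)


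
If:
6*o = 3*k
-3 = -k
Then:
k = 3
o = 3/2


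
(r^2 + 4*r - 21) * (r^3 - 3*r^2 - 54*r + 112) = r^5 + r^4 - 87*r^3 - 41*r^2 + 1582*r - 2352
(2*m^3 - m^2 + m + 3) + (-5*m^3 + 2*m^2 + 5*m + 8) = -3*m^3 + m^2 + 6*m + 11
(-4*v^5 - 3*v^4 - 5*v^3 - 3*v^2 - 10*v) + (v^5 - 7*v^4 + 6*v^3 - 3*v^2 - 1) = -3*v^5 - 10*v^4 + v^3 - 6*v^2 - 10*v - 1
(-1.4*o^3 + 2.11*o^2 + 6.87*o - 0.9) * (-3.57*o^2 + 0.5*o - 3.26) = 4.998*o^5 - 8.2327*o^4 - 18.9069*o^3 - 0.230599999999999*o^2 - 22.8462*o + 2.934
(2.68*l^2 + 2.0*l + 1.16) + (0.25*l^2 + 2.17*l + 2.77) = 2.93*l^2 + 4.17*l + 3.93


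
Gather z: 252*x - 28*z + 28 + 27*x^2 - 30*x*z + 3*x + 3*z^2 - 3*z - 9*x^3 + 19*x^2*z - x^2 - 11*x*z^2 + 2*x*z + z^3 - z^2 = -9*x^3 + 26*x^2 + 255*x + z^3 + z^2*(2 - 11*x) + z*(19*x^2 - 28*x - 31) + 28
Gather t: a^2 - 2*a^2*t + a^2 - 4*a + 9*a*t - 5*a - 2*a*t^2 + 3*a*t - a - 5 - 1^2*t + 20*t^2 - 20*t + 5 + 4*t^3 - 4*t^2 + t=2*a^2 - 10*a + 4*t^3 + t^2*(16 - 2*a) + t*(-2*a^2 + 12*a - 20)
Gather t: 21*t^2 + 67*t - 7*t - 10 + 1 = 21*t^2 + 60*t - 9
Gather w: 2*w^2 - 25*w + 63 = 2*w^2 - 25*w + 63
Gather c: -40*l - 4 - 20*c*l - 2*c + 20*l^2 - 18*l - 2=c*(-20*l - 2) + 20*l^2 - 58*l - 6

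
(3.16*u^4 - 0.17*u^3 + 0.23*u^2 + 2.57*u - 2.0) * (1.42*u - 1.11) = 4.4872*u^5 - 3.749*u^4 + 0.5153*u^3 + 3.3941*u^2 - 5.6927*u + 2.22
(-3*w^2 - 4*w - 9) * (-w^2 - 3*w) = 3*w^4 + 13*w^3 + 21*w^2 + 27*w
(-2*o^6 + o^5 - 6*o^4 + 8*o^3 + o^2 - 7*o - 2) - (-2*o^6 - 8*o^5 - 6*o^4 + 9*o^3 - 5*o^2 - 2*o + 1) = 9*o^5 - o^3 + 6*o^2 - 5*o - 3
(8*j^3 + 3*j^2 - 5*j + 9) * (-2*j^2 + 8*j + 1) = -16*j^5 + 58*j^4 + 42*j^3 - 55*j^2 + 67*j + 9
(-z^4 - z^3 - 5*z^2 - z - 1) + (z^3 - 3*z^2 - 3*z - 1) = -z^4 - 8*z^2 - 4*z - 2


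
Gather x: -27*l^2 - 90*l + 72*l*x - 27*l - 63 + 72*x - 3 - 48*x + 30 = -27*l^2 - 117*l + x*(72*l + 24) - 36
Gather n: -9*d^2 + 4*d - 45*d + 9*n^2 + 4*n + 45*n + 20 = -9*d^2 - 41*d + 9*n^2 + 49*n + 20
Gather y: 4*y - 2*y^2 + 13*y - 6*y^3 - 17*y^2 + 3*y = -6*y^3 - 19*y^2 + 20*y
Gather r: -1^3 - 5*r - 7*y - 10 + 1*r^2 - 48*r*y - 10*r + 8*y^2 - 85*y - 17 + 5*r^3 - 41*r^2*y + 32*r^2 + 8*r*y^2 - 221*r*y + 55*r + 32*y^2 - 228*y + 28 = 5*r^3 + r^2*(33 - 41*y) + r*(8*y^2 - 269*y + 40) + 40*y^2 - 320*y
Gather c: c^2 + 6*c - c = c^2 + 5*c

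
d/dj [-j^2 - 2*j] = -2*j - 2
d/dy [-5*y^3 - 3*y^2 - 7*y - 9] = -15*y^2 - 6*y - 7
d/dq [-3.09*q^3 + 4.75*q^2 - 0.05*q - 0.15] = -9.27*q^2 + 9.5*q - 0.05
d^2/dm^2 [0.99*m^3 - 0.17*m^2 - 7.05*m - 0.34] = 5.94*m - 0.34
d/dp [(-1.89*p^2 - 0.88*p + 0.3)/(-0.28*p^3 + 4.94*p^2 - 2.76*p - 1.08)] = (-0.5292*p^4 - 0.492799999999999*p^3 + 9.8156*p^2 + 1.1184*p + 1.7784)/(0.0784*p^6 - 2.7664*p^5 + 25.9492*p^4 - 26.664*p^3 - 3.0528*p^2 + 5.9616*p + 1.1664)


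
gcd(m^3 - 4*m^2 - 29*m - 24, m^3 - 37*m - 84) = m + 3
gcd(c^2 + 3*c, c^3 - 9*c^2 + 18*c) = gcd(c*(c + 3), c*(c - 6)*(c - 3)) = c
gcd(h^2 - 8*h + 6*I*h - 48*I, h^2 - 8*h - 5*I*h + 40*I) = h - 8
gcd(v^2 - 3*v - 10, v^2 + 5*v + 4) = 1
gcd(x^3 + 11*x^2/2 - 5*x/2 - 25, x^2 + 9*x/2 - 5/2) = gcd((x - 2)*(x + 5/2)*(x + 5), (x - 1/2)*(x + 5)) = x + 5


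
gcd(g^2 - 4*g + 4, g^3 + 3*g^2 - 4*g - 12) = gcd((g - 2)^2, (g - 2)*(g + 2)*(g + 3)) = g - 2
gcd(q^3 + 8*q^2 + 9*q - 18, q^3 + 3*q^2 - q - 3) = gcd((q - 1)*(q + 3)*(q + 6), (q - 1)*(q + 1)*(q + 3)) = q^2 + 2*q - 3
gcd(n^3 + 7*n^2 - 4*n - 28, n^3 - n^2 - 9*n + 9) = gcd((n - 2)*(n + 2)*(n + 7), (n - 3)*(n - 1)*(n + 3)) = 1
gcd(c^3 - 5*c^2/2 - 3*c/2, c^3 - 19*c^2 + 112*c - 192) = c - 3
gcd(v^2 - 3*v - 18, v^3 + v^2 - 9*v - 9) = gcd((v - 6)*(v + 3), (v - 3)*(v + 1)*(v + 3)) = v + 3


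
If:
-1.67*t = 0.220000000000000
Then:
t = -0.13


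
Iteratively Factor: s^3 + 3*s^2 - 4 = (s + 2)*(s^2 + s - 2) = (s - 1)*(s + 2)*(s + 2)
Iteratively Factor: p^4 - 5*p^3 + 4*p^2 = (p)*(p^3 - 5*p^2 + 4*p) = p^2*(p^2 - 5*p + 4) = p^2*(p - 1)*(p - 4)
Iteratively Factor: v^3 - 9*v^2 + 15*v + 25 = (v - 5)*(v^2 - 4*v - 5) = (v - 5)^2*(v + 1)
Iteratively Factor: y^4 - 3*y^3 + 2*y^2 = (y)*(y^3 - 3*y^2 + 2*y) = y*(y - 1)*(y^2 - 2*y) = y^2*(y - 1)*(y - 2)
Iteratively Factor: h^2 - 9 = (h - 3)*(h + 3)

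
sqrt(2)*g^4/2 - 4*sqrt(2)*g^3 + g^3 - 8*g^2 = g^2*(g - 8)*(sqrt(2)*g/2 + 1)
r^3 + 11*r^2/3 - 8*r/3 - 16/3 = (r - 4/3)*(r + 1)*(r + 4)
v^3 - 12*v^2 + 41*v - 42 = (v - 7)*(v - 3)*(v - 2)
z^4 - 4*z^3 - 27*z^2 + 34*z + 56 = (z - 7)*(z - 2)*(z + 1)*(z + 4)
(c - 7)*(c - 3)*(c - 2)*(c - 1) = c^4 - 13*c^3 + 53*c^2 - 83*c + 42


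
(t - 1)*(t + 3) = t^2 + 2*t - 3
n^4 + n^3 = n^3*(n + 1)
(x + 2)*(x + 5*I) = x^2 + 2*x + 5*I*x + 10*I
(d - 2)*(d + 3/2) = d^2 - d/2 - 3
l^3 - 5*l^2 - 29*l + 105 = (l - 7)*(l - 3)*(l + 5)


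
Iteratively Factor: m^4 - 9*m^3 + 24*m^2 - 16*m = (m - 1)*(m^3 - 8*m^2 + 16*m) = m*(m - 1)*(m^2 - 8*m + 16) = m*(m - 4)*(m - 1)*(m - 4)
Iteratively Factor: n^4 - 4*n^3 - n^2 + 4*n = (n + 1)*(n^3 - 5*n^2 + 4*n) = n*(n + 1)*(n^2 - 5*n + 4) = n*(n - 1)*(n + 1)*(n - 4)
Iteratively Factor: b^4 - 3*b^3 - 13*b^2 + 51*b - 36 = (b - 3)*(b^3 - 13*b + 12) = (b - 3)*(b - 1)*(b^2 + b - 12) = (b - 3)*(b - 1)*(b + 4)*(b - 3)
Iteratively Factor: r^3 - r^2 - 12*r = (r)*(r^2 - r - 12) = r*(r + 3)*(r - 4)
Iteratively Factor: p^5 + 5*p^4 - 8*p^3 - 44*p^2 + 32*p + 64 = (p + 4)*(p^4 + p^3 - 12*p^2 + 4*p + 16) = (p + 1)*(p + 4)*(p^3 - 12*p + 16) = (p - 2)*(p + 1)*(p + 4)*(p^2 + 2*p - 8) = (p - 2)^2*(p + 1)*(p + 4)*(p + 4)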